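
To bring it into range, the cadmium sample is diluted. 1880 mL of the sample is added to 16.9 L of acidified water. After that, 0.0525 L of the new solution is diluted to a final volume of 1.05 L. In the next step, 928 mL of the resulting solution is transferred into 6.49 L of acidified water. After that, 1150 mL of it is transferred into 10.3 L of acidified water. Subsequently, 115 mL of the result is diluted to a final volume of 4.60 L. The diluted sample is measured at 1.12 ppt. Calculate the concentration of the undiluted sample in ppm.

Overall dilution factor = 9.989 × 20 × 7.994 × 9.957 × 40 = 6.36 × 10⁵.
Original = 1.12 ppt × 6.36 × 10⁵ = 7.12 × 10⁵ ppt = 0.712 ppm.

0.712 ppm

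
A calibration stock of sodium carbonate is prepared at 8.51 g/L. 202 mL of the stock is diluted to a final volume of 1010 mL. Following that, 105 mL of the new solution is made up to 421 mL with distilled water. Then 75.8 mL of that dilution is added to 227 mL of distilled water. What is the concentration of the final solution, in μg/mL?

106 μg/mL

Overall dilution factor = 5 × 4.010 × 3.995 = 80.1.
8.51 g/L / 80.1 = 0.106 g/L = 106 μg/mL.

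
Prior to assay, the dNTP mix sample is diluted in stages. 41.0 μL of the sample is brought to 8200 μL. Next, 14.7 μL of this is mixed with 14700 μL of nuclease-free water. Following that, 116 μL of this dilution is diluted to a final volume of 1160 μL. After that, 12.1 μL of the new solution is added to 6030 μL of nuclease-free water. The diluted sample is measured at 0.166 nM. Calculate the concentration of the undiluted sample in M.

0.166 M

Overall dilution factor = 200 × 1001 × 10 × 499.3 = 10.00 × 10⁸.
Original = 0.166 nM × 10.00 × 10⁸ = 1.66 × 10⁸ nM = 0.166 M.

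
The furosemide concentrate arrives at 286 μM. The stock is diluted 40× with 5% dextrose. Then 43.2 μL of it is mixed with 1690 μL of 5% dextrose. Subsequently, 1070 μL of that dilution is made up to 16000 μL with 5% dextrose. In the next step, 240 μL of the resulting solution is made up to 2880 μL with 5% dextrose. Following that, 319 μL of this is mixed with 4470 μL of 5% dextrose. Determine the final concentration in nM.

0.0662 nM

Overall dilution factor = 40 × 40.12 × 14.95 × 12 × 15.01 = 4.32 × 10⁶.
286 μM / 4.32 × 10⁶ = 6.62 × 10⁻⁵ μM = 0.0662 nM.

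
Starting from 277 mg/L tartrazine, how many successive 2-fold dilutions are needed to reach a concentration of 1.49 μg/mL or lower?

Need 2ⁿ ≥ 186, so n ≥ log(186)/log(2) = 7.54.
Minimum whole steps: n = 8.

8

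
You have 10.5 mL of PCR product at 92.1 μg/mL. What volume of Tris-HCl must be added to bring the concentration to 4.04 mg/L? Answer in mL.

229 mL

4.04 mg/L = 4.04 μg/mL.
V₂ = C₁V₁/C₂ = 92.1 × 10.5 / 4.04 = 239 mL.
Diluent to add = V₂ − V₁ = 239 − 10.5 = 229 mL.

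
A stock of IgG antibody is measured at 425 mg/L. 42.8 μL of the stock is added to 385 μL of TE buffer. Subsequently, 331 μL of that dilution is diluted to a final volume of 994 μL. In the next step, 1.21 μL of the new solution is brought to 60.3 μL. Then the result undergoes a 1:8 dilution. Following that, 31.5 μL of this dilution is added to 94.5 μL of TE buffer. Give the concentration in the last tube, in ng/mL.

8.88 ng/mL

Overall dilution factor = 9.995 × 3.003 × 49.83 × 8 × 4 = 4.79 × 10⁴.
425 mg/L / 4.79 × 10⁴ = 8.88 × 10⁻³ mg/L = 8.88 ng/mL.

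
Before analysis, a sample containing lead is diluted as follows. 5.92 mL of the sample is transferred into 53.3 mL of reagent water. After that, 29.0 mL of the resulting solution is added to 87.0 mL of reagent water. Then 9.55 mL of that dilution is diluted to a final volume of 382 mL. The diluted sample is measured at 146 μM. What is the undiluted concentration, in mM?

Overall dilution factor = 10.00 × 4 × 40 = 1601.
Original = 146 μM × 1601 = 2.34 × 10⁵ μM = 234 mM.

234 mM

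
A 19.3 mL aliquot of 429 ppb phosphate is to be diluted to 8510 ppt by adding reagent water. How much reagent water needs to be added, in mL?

954 mL

8510 ppt = 8.51 ppb.
V₂ = C₁V₁/C₂ = 429 × 19.3 / 8.51 = 973 mL.
Diluent to add = V₂ − V₁ = 973 − 19.3 = 954 mL.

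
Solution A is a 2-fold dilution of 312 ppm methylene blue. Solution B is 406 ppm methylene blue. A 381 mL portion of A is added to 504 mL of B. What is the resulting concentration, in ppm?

C_A = 312 ppm / 2 = 156 ppm.
C_mix = (C_A·V_A + C_B·V_B)/(V_A + V_B) = (156×381 + 406×504) / 885.0 = 298 ppm.

298 ppm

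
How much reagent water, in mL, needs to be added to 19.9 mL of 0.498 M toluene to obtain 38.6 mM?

38.6 mM = 0.0386 M.
V₂ = C₁V₁/C₂ = 0.498 × 19.9 / 0.0386 = 257 mL.
Diluent to add = V₂ − V₁ = 257 − 19.9 = 237 mL.

237 mL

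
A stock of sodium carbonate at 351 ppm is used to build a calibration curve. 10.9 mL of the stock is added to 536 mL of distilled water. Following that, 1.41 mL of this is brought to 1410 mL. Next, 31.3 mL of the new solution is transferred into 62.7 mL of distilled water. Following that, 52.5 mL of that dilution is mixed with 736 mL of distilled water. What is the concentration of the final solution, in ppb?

Overall dilution factor = 50.17 × 1000 × 3.003 × 15.02 = 2.26 × 10⁶.
351 ppm / 2.26 × 10⁶ = 1.55 × 10⁻⁴ ppm = 0.155 ppb.

0.155 ppb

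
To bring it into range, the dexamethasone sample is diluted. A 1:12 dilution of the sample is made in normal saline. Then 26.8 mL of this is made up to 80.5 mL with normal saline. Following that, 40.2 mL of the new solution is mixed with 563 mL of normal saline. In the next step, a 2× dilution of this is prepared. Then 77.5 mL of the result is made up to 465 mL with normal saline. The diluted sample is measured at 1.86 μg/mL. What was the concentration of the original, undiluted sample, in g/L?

12.1 g/L

Overall dilution factor = 12 × 3.004 × 15.00 × 2 × 6 = 6490.
Original = 1.86 μg/mL × 6490 = 1.21 × 10⁴ μg/mL = 12.1 g/L.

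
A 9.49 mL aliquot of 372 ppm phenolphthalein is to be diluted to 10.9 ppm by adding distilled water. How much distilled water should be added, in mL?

V₂ = C₁V₁/C₂ = 372 × 9.49 / 10.9 = 324 mL.
Diluent to add = V₂ − V₁ = 324 − 9.49 = 314 mL.

314 mL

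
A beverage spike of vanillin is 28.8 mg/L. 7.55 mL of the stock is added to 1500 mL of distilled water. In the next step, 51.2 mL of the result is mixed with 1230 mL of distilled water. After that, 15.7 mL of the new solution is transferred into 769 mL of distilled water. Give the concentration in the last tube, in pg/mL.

115 pg/mL

Overall dilution factor = 199.7 × 25.02 × 49.98 = 2.50 × 10⁵.
28.8 mg/L / 2.50 × 10⁵ = 1.15 × 10⁻⁴ mg/L = 115 pg/mL.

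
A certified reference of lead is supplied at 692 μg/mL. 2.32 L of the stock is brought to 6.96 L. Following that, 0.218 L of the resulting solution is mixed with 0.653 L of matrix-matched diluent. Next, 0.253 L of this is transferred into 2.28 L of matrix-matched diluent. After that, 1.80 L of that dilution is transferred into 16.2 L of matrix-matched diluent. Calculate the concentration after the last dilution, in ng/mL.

577 ng/mL

Overall dilution factor = 3 × 3.995 × 10.01 × 10 = 1200.
692 μg/mL / 1200 = 0.577 μg/mL = 577 ng/mL.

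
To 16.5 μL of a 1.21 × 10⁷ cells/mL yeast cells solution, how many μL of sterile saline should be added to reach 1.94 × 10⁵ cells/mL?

1010 μL

V₂ = C₁V₁/C₂ = 1.21 × 10⁷ × 16.5 / 1.94 × 10⁵ = 1029 μL.
Diluent to add = V₂ − V₁ = 1029 − 16.5 = 1010 μL.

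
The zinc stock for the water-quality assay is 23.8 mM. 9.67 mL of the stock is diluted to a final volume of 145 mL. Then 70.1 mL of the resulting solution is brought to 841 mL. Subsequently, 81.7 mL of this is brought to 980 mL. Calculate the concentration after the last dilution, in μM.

11.0 μM

Overall dilution factor = 14.99 × 12.00 × 12.00 = 2158.
23.8 mM / 2158 = 0.0110 mM = 11.0 μM.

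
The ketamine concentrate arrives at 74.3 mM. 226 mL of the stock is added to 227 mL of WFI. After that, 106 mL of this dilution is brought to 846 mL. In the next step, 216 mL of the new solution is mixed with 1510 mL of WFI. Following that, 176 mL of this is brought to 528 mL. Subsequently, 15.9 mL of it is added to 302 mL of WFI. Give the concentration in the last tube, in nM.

Overall dilution factor = 2.004 × 7.981 × 7.991 × 3 × 19.99 = 7668.
74.3 mM / 7668 = 9.69 × 10⁻³ mM = 9690 nM.

9690 nM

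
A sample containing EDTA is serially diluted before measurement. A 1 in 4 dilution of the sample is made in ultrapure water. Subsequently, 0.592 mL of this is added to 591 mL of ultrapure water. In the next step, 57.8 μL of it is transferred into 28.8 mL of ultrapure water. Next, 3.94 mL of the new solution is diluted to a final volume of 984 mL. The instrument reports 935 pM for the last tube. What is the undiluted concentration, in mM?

Overall dilution factor = 4 × 999.3 × 499.3 × 249.7 = 4.98 × 10⁸.
Original = 935 pM × 4.98 × 10⁸ = 4.66 × 10¹¹ pM = 466 mM.

466 mM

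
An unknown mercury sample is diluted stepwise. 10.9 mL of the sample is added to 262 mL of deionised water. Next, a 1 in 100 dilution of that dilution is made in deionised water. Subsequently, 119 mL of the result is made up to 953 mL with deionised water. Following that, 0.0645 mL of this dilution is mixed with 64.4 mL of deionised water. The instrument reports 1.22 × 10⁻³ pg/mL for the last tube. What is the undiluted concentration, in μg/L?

Overall dilution factor = 25.04 × 100 × 8.008 × 999.4 = 2.00 × 10⁷.
Original = 1.22 × 10⁻³ pg/mL × 2.00 × 10⁷ = 2.44 × 10⁴ pg/mL = 24.4 μg/L.

24.4 μg/L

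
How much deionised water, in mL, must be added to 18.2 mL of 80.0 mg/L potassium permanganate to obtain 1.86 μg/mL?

765 mL

1.86 μg/mL = 1.86 mg/L.
V₂ = C₁V₁/C₂ = 80.0 × 18.2 / 1.86 = 783 mL.
Diluent to add = V₂ − V₁ = 783 − 18.2 = 765 mL.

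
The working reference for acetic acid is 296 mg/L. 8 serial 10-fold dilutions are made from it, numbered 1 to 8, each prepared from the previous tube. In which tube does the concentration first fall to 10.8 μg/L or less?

Tube n has concentration 296 mg/L / 10ⁿ.
Need 10ⁿ ≥ 296 mg/L / 10.8 μg/L = 2.74 × 10⁴, so n ≥ 4.44.
First such tube: n = 5.

tube 5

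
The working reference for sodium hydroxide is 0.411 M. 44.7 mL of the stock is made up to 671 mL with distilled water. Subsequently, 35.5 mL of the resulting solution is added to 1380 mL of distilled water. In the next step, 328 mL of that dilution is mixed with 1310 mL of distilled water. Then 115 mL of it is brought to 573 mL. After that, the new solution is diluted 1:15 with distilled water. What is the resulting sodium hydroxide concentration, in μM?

Overall dilution factor = 15.01 × 39.87 × 4.994 × 4.983 × 15 = 2.23 × 10⁵.
0.411 M / 2.23 × 10⁵ = 1.84 × 10⁻⁶ M = 1.84 μM.

1.84 μM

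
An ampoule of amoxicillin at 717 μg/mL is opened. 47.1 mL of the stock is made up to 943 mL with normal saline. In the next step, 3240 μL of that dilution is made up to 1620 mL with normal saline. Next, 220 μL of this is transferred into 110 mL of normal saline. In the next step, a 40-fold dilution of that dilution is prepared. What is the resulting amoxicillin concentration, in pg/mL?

3.57 pg/mL

Overall dilution factor = 20.02 × 500 × 501 × 40 = 2.01 × 10⁸.
717 μg/mL / 2.01 × 10⁸ = 3.57 × 10⁻⁶ μg/mL = 3.57 pg/mL.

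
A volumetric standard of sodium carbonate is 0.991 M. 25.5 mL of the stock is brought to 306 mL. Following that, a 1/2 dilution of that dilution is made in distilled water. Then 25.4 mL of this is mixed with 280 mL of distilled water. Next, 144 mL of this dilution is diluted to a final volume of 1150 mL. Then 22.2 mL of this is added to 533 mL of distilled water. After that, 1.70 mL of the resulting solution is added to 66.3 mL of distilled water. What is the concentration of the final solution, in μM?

0.430 μM

Overall dilution factor = 12 × 2 × 12.02 × 7.986 × 25.01 × 40 = 2.31 × 10⁶.
0.991 M / 2.31 × 10⁶ = 4.30 × 10⁻⁷ M = 0.430 μM.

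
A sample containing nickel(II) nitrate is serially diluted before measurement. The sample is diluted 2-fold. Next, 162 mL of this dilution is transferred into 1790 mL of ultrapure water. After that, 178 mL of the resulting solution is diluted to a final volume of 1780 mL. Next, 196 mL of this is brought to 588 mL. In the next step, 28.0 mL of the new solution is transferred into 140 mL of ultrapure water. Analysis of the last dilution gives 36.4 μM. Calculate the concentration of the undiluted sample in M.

Overall dilution factor = 2 × 12.05 × 10 × 3 × 6 = 4338.
Original = 36.4 μM × 4338 = 1.58 × 10⁵ μM = 0.158 M.

0.158 M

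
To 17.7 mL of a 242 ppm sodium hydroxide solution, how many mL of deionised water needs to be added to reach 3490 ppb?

1210 mL

3490 ppb = 3.49 ppm.
V₂ = C₁V₁/C₂ = 242 × 17.7 / 3.49 = 1227 mL.
Diluent to add = V₂ − V₁ = 1227 − 17.7 = 1210 mL.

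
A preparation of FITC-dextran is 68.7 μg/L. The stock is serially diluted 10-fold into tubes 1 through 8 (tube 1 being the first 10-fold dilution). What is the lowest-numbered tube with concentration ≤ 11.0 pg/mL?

Tube n has concentration 68.7 μg/L / 10ⁿ.
Need 10ⁿ ≥ 68.7 μg/L / 11.0 pg/mL = 6245, so n ≥ 3.80.
First such tube: n = 4.

tube 4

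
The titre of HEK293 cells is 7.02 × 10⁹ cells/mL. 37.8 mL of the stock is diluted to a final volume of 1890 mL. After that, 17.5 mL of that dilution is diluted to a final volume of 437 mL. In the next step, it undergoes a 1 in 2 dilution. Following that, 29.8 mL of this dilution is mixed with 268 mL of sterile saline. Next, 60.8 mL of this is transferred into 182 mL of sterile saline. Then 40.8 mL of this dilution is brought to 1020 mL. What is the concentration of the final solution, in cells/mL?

Overall dilution factor = 50 × 24.97 × 2 × 9.993 × 3.993 × 25 = 2.49 × 10⁶.
7.02 × 10⁹ cells/mL / 2.49 × 10⁶ = 2820 cells/mL.

2820 cells/mL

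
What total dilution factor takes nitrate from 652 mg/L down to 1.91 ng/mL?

Factor = C₀/C_target = 652 mg/L / 1.91 ng/mL = 3.41 × 10⁵.

3.41 × 10⁵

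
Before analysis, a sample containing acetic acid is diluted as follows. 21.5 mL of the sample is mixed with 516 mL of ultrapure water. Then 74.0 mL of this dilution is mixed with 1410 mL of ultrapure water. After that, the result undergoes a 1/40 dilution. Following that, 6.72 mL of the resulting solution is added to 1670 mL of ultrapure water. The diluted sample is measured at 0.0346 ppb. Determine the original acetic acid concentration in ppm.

Overall dilution factor = 25 × 20.05 × 40 × 249.5 = 5.00 × 10⁶.
Original = 0.0346 ppb × 5.00 × 10⁶ = 1.73 × 10⁵ ppb = 173 ppm.

173 ppm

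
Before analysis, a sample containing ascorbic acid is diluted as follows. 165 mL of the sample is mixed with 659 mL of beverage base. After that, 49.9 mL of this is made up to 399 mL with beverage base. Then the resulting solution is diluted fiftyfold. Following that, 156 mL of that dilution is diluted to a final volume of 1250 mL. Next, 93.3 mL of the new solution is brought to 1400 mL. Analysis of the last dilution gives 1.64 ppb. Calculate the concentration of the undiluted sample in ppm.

394 ppm

Overall dilution factor = 4.994 × 7.996 × 50 × 8.013 × 15.01 = 2.40 × 10⁵.
Original = 1.64 ppb × 2.40 × 10⁵ = 3.94 × 10⁵ ppb = 394 ppm.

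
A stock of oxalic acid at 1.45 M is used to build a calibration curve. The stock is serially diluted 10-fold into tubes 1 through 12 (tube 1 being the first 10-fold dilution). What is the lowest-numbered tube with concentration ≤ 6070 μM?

tube 3

Tube n has concentration 1.45 M / 10ⁿ.
Need 10ⁿ ≥ 1.45 M / 6070 μM = 239, so n ≥ 2.38.
First such tube: n = 3.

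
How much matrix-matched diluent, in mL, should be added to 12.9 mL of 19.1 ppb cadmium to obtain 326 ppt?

326 ppt = 0.326 ppb.
V₂ = C₁V₁/C₂ = 19.1 × 12.9 / 0.326 = 756 mL.
Diluent to add = V₂ − V₁ = 756 − 12.9 = 743 mL.

743 mL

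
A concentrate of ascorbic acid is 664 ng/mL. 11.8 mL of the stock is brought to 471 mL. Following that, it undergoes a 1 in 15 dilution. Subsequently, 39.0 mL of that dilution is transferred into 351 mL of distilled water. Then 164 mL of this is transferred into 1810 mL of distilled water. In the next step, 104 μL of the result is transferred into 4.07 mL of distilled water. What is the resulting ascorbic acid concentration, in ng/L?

Overall dilution factor = 39.92 × 15 × 10 × 12.04 × 40.13 = 2.89 × 10⁶.
664 ng/mL / 2.89 × 10⁶ = 2.30 × 10⁻⁴ ng/mL = 0.230 ng/L.

0.230 ng/L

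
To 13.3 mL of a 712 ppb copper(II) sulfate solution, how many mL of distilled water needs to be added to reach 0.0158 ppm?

0.0158 ppm = 15.8 ppb.
V₂ = C₁V₁/C₂ = 712 × 13.3 / 15.8 = 599 mL.
Diluent to add = V₂ − V₁ = 599 − 13.3 = 586 mL.

586 mL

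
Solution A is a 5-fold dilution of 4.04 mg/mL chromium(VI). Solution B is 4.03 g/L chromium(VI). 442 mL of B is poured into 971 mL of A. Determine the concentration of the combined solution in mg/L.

C_A = 4.04 mg/mL / 5 = 0.808 mg/mL.
C_B = 4.03 g/L = 4.03 mg/mL.
C_mix = (C_A·V_A + C_B·V_B)/(V_A + V_B) = (0.808×971 + 4.03×442) / 1413 = 1.82 mg/mL = 1820 mg/L.

1820 mg/L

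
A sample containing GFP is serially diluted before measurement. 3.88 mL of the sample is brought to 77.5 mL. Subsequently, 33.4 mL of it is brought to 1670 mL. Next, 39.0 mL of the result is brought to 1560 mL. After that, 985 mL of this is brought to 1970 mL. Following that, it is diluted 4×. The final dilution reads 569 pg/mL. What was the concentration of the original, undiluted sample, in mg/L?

Overall dilution factor = 19.97 × 50 × 40 × 2 × 4 = 3.20 × 10⁵.
Original = 569 pg/mL × 3.20 × 10⁵ = 1.82 × 10⁸ pg/mL = 182 mg/L.

182 mg/L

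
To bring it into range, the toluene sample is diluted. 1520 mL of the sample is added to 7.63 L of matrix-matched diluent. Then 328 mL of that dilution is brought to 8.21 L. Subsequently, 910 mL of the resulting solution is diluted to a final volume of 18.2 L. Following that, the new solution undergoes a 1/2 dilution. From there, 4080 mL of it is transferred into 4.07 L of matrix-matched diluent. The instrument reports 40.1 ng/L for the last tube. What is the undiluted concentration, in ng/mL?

Overall dilution factor = 6.020 × 25.03 × 20 × 2 × 1.998 = 1.20 × 10⁴.
Original = 40.1 ng/L × 1.20 × 10⁴ = 4.83 × 10⁵ ng/L = 483 ng/mL.

483 ng/mL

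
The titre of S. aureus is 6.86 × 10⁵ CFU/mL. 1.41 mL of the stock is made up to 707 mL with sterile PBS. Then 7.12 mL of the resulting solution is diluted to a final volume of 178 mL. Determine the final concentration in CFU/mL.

54.7 CFU/mL

Overall dilution factor = 501.4 × 25 = 1.25 × 10⁴.
6.86 × 10⁵ CFU/mL / 1.25 × 10⁴ = 54.7 CFU/mL.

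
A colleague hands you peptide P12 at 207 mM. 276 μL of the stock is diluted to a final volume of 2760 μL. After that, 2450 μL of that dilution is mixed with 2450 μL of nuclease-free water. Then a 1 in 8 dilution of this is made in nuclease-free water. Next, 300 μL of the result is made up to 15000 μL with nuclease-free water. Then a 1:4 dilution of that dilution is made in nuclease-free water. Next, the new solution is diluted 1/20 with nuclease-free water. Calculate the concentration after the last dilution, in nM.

Overall dilution factor = 10 × 2 × 8 × 50 × 4 × 20 = 6.40 × 10⁵.
207 mM / 6.40 × 10⁵ = 3.23 × 10⁻⁴ mM = 323 nM.

323 nM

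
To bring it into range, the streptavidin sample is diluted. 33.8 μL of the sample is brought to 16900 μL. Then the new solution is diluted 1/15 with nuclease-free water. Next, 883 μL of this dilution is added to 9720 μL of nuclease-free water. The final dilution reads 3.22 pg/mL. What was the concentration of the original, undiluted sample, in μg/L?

290 μg/L

Overall dilution factor = 500 × 15 × 12.01 = 9.01 × 10⁴.
Original = 3.22 pg/mL × 9.01 × 10⁴ = 2.90 × 10⁵ pg/mL = 290 μg/L.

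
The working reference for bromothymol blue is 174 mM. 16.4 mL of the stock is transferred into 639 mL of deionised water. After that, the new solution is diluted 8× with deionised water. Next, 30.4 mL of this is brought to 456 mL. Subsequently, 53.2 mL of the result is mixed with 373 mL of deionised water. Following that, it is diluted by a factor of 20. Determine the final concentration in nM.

226 nM

Overall dilution factor = 39.96 × 8 × 15 × 8.011 × 20 = 7.68 × 10⁵.
174 mM / 7.68 × 10⁵ = 2.26 × 10⁻⁴ mM = 226 nM.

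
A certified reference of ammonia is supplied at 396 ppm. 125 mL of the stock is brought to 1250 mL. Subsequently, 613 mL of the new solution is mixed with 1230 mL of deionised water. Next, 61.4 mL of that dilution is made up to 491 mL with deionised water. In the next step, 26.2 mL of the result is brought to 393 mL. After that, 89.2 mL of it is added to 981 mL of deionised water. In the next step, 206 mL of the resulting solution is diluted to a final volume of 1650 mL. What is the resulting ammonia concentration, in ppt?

Overall dilution factor = 10 × 3.007 × 7.997 × 15 × 12.00 × 8.010 = 3.47 × 10⁵.
396 ppm / 3.47 × 10⁵ = 1.14 × 10⁻³ ppm = 1140 ppt.

1140 ppt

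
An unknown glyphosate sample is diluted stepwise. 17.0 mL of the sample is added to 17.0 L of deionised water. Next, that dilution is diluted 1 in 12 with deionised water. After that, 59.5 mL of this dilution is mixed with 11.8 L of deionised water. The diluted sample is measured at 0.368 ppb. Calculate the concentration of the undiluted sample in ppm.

Overall dilution factor = 1001 × 12 × 199.3 = 2.39 × 10⁶.
Original = 0.368 ppb × 2.39 × 10⁶ = 8.81 × 10⁵ ppb = 881 ppm.

881 ppm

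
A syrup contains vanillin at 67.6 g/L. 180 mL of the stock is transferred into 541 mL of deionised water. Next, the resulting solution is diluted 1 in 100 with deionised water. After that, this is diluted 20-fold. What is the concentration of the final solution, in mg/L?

8.44 mg/L

Overall dilution factor = 4.006 × 100 × 20 = 8011.
67.6 g/L / 8011 = 8.44 × 10⁻³ g/L = 8.44 mg/L.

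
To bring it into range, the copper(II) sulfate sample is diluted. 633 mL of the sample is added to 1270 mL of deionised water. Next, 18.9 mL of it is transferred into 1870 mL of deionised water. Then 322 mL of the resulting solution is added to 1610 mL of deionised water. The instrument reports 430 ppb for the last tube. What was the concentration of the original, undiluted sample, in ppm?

Overall dilution factor = 3.006 × 99.94 × 6 = 1803.
Original = 430 ppb × 1803 = 7.75 × 10⁵ ppb = 775 ppm.

775 ppm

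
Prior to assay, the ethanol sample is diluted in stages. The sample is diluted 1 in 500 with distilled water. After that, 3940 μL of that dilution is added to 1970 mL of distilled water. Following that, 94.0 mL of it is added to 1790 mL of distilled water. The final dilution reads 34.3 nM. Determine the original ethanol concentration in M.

Overall dilution factor = 500 × 501 × 20.04 = 5.02 × 10⁶.
Original = 34.3 nM × 5.02 × 10⁶ = 1.72 × 10⁸ nM = 0.172 M.

0.172 M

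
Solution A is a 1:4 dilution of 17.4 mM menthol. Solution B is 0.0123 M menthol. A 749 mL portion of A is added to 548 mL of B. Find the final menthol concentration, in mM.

7.71 mM

C_A = 17.4 mM / 4 = 4.35 mM.
C_B = 0.0123 M = 12.3 mM.
C_mix = (C_A·V_A + C_B·V_B)/(V_A + V_B) = (4.35×749 + 12.3×548) / 1297 = 7.71 mM.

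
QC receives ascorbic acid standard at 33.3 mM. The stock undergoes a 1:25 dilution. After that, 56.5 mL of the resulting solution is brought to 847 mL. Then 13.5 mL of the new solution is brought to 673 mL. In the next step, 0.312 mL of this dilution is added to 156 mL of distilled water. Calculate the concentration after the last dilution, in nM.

Overall dilution factor = 25 × 14.99 × 49.85 × 501 = 9.36 × 10⁶.
33.3 mM / 9.36 × 10⁶ = 3.56 × 10⁻⁶ mM = 3.56 nM.

3.56 nM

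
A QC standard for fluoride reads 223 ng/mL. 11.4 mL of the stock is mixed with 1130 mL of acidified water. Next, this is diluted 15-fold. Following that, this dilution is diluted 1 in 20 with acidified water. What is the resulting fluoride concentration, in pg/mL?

Overall dilution factor = 100.1 × 15 × 20 = 3.00 × 10⁴.
223 ng/mL / 3.00 × 10⁴ = 7.42 × 10⁻³ ng/mL = 7.42 pg/mL.

7.42 pg/mL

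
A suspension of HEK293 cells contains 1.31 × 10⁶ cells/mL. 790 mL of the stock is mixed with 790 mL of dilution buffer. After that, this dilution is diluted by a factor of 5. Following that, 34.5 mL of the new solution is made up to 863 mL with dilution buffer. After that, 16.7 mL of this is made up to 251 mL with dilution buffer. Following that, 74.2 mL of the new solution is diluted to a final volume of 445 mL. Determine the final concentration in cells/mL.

58.1 cells/mL

Overall dilution factor = 2 × 5 × 25.01 × 15.03 × 5.997 = 2.25 × 10⁴.
1.31 × 10⁶ cells/mL / 2.25 × 10⁴ = 58.1 cells/mL.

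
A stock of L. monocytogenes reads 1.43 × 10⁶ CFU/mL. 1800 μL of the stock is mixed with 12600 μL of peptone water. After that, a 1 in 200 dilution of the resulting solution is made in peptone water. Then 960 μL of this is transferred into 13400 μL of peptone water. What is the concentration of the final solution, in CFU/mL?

Overall dilution factor = 8 × 200 × 14.96 = 2.39 × 10⁴.
1.43 × 10⁶ CFU/mL / 2.39 × 10⁴ = 59.7 CFU/mL.

59.7 CFU/mL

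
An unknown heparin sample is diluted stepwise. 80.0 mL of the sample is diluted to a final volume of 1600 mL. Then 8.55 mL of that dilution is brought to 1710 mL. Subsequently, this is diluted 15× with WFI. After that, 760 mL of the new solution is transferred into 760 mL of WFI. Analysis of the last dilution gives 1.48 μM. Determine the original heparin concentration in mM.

178 mM

Overall dilution factor = 20 × 200 × 15 × 2 = 1.20 × 10⁵.
Original = 1.48 μM × 1.20 × 10⁵ = 1.78 × 10⁵ μM = 178 mM.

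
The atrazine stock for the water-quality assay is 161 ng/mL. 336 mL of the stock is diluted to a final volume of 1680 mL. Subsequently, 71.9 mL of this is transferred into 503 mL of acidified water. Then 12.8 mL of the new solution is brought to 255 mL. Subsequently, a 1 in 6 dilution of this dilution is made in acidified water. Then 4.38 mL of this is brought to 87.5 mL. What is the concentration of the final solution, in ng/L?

1.69 ng/L

Overall dilution factor = 5 × 7.996 × 19.92 × 6 × 19.98 = 9.55 × 10⁴.
161 ng/mL / 9.55 × 10⁴ = 1.69 × 10⁻³ ng/mL = 1.69 ng/L.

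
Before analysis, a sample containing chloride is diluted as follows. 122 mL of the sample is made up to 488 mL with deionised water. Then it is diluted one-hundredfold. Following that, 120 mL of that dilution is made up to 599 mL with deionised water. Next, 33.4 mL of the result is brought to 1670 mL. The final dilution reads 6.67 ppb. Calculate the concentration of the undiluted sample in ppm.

666 ppm

Overall dilution factor = 4 × 100 × 4.992 × 50 = 9.98 × 10⁴.
Original = 6.67 ppb × 9.98 × 10⁴ = 6.66 × 10⁵ ppb = 666 ppm.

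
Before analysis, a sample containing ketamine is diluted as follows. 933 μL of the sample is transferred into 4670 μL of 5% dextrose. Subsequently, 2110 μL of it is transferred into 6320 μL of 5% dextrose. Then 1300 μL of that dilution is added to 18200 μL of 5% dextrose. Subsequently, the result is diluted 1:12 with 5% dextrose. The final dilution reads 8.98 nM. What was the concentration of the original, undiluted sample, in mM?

Overall dilution factor = 6.005 × 3.995 × 15 × 12 = 4319.
Original = 8.98 nM × 4319 = 3.88 × 10⁴ nM = 0.0388 mM.

0.0388 mM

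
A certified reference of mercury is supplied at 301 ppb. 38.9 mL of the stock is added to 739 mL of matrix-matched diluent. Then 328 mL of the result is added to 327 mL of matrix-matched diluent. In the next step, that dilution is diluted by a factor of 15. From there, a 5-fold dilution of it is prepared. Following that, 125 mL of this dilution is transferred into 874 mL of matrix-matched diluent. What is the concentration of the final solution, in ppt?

12.6 ppt

Overall dilution factor = 20.00 × 1.997 × 15 × 5 × 7.992 = 2.39 × 10⁴.
301 ppb / 2.39 × 10⁴ = 0.0126 ppb = 12.6 ppt.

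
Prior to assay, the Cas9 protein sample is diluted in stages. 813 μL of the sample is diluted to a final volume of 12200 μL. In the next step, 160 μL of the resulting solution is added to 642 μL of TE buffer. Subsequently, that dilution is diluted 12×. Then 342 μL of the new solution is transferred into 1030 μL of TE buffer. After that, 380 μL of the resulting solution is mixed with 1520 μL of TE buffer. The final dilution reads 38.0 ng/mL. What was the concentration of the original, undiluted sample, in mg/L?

Overall dilution factor = 15.01 × 5.013 × 12 × 4.012 × 5 = 1.81 × 10⁴.
Original = 38.0 ng/mL × 1.81 × 10⁴ = 6.88 × 10⁵ ng/mL = 688 mg/L.

688 mg/L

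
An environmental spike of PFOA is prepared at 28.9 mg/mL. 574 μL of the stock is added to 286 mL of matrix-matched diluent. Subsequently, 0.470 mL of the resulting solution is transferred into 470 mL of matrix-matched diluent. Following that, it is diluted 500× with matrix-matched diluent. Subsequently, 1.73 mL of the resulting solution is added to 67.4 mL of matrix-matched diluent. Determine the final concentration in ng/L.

Overall dilution factor = 499.3 × 1001 × 500 × 39.96 = 9.99 × 10⁹.
28.9 mg/mL / 9.99 × 10⁹ = 2.89 × 10⁻⁹ mg/mL = 2.89 ng/L.

2.89 ng/L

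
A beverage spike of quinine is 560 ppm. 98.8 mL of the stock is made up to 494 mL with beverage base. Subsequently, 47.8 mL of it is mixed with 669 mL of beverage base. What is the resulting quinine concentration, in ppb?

Overall dilution factor = 5 × 15.00 = 75.0.
560 ppm / 75.0 = 7.47 ppm = 7470 ppb.

7470 ppb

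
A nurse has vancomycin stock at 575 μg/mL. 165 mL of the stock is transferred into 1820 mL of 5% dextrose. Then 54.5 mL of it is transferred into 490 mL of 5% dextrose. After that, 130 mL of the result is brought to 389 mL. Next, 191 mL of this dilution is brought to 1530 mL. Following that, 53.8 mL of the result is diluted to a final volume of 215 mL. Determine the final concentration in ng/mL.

49.9 ng/mL

Overall dilution factor = 12.03 × 9.991 × 2.992 × 8.010 × 3.996 = 1.15 × 10⁴.
575 μg/mL / 1.15 × 10⁴ = 0.0499 μg/mL = 49.9 ng/mL.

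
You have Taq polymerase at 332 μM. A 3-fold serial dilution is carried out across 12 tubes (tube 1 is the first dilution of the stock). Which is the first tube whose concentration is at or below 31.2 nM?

Tube n has concentration 332 μM / 3ⁿ.
Need 3ⁿ ≥ 332 μM / 31.2 nM = 1.06 × 10⁴, so n ≥ 8.44.
First such tube: n = 9.

tube 9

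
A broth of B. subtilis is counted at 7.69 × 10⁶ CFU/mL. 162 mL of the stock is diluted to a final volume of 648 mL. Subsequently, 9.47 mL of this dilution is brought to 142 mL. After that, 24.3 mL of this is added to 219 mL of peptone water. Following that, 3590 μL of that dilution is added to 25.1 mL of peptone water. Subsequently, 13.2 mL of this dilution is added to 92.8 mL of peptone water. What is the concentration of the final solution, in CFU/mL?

200 CFU/mL

Overall dilution factor = 4 × 14.99 × 10.01 × 7.992 × 8.030 = 3.85 × 10⁴.
7.69 × 10⁶ CFU/mL / 3.85 × 10⁴ = 200 CFU/mL.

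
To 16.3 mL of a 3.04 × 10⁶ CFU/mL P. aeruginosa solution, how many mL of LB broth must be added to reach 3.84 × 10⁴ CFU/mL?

V₂ = C₁V₁/C₂ = 3.04 × 10⁶ × 16.3 / 3.84 × 10⁴ = 1290 mL.
Diluent to add = V₂ − V₁ = 1290 − 16.3 = 1270 mL.

1270 mL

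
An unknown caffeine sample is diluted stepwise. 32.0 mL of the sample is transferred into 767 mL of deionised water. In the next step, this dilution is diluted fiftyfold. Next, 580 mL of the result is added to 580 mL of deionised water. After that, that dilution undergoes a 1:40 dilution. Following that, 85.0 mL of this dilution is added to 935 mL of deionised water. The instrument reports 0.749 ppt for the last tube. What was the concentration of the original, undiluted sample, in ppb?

898 ppb

Overall dilution factor = 24.97 × 50 × 2 × 40 × 12 = 1.20 × 10⁶.
Original = 0.749 ppt × 1.20 × 10⁶ = 8.98 × 10⁵ ppt = 898 ppb.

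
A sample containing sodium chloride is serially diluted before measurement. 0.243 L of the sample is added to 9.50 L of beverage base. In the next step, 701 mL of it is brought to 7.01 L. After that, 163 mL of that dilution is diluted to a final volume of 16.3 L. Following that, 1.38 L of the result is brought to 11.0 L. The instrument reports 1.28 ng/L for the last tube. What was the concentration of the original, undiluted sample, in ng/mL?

409 ng/mL

Overall dilution factor = 40.09 × 10 × 100 × 7.971 = 3.20 × 10⁵.
Original = 1.28 ng/L × 3.20 × 10⁵ = 4.09 × 10⁵ ng/L = 409 ng/mL.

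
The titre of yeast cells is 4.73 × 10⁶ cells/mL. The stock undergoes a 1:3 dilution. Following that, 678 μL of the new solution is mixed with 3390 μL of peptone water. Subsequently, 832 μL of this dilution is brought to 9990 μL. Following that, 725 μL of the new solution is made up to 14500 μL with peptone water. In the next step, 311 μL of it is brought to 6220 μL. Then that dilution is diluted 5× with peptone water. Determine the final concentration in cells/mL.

10.9 cells/mL

Overall dilution factor = 3 × 6 × 12.01 × 20 × 20 × 5 = 4.32 × 10⁵.
4.73 × 10⁶ cells/mL / 4.32 × 10⁵ = 10.9 cells/mL.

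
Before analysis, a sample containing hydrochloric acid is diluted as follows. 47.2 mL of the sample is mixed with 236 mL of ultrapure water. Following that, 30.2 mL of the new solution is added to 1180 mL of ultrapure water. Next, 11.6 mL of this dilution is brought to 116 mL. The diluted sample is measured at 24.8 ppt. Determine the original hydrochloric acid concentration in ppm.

Overall dilution factor = 6 × 40.07 × 10 = 2404.
Original = 24.8 ppt × 2404 = 5.96 × 10⁴ ppt = 0.0596 ppm.

0.0596 ppm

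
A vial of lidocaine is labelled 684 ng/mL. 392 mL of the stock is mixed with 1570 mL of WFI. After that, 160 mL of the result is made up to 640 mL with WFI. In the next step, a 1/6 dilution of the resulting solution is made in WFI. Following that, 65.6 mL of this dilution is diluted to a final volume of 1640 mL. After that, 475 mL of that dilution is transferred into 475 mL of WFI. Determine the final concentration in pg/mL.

114 pg/mL

Overall dilution factor = 5.005 × 4 × 6 × 25 × 2 = 6006.
684 ng/mL / 6006 = 0.114 ng/mL = 114 pg/mL.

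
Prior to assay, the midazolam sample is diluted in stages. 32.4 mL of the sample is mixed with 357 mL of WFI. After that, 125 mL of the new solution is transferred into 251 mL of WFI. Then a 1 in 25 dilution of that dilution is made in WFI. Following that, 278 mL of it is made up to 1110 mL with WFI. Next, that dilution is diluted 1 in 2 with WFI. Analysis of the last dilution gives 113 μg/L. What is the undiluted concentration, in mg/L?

816 mg/L

Overall dilution factor = 12.02 × 3.008 × 25 × 3.993 × 2 = 7217.
Original = 113 μg/L × 7217 = 8.16 × 10⁵ μg/L = 816 mg/L.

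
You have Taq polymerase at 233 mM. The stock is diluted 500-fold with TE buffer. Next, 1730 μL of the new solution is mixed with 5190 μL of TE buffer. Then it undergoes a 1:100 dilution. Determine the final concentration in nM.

Overall dilution factor = 500 × 4 × 100 = 2.00 × 10⁵.
233 mM / 2.00 × 10⁵ = 1.17 × 10⁻³ mM = 1160 nM.

1160 nM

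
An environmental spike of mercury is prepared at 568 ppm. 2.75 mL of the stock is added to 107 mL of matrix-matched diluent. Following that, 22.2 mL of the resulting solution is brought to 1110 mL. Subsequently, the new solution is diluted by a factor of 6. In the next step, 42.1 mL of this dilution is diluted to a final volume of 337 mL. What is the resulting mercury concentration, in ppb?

Overall dilution factor = 39.91 × 50 × 6 × 8.005 = 9.58 × 10⁴.
568 ppm / 9.58 × 10⁴ = 5.93 × 10⁻³ ppm = 5.93 ppb.

5.93 ppb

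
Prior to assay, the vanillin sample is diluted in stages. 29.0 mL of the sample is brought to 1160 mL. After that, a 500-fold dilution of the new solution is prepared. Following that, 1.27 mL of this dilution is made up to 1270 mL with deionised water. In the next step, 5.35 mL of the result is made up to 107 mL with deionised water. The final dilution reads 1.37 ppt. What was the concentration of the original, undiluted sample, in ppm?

Overall dilution factor = 40 × 500 × 1000 × 20 = 4.00 × 10⁸.
Original = 1.37 ppt × 4.00 × 10⁸ = 5.48 × 10⁸ ppt = 548 ppm.

548 ppm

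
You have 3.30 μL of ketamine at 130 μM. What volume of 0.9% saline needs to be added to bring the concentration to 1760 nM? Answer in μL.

240 μL

1760 nM = 1.76 μM.
V₂ = C₁V₁/C₂ = 130 × 3.30 / 1.76 = 244 μL.
Diluent to add = V₂ − V₁ = 244 − 3.30 = 240 μL.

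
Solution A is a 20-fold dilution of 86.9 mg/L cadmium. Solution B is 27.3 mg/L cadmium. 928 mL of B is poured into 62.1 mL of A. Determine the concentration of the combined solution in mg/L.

25.9 mg/L

C_A = 86.9 mg/L / 20 = 4.34 mg/L.
C_mix = (C_A·V_A + C_B·V_B)/(V_A + V_B) = (4.34×62.1 + 27.3×928) / 990.1 = 25.9 mg/L.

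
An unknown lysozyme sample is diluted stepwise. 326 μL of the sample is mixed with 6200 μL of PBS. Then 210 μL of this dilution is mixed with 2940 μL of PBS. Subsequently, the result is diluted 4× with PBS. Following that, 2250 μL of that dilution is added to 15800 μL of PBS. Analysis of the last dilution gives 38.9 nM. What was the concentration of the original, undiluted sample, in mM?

0.375 mM

Overall dilution factor = 20.02 × 15 × 4 × 8.022 = 9636.
Original = 38.9 nM × 9636 = 3.75 × 10⁵ nM = 0.375 mM.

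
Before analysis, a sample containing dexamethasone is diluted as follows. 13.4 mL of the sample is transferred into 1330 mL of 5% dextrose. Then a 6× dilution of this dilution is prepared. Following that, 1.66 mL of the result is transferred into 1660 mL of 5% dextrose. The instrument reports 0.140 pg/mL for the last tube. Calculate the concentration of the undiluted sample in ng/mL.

Overall dilution factor = 100.3 × 6 × 1001 = 6.02 × 10⁵.
Original = 0.140 pg/mL × 6.02 × 10⁵ = 8.43 × 10⁴ pg/mL = 84.3 ng/mL.

84.3 ng/mL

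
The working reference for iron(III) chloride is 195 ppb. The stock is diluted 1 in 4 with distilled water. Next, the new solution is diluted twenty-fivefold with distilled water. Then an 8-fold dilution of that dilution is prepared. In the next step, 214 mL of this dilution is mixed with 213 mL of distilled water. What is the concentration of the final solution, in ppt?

122 ppt

Overall dilution factor = 4 × 25 × 8 × 1.995 = 1596.
195 ppb / 1596 = 0.122 ppb = 122 ppt.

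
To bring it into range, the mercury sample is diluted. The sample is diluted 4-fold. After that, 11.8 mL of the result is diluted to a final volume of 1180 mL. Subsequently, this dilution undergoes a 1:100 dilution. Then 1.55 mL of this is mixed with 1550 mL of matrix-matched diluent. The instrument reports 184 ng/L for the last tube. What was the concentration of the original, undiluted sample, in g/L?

Overall dilution factor = 4 × 100 × 100 × 1001 = 4.00 × 10⁷.
Original = 184 ng/L × 4.00 × 10⁷ = 7.37 × 10⁹ ng/L = 7.37 g/L.

7.37 g/L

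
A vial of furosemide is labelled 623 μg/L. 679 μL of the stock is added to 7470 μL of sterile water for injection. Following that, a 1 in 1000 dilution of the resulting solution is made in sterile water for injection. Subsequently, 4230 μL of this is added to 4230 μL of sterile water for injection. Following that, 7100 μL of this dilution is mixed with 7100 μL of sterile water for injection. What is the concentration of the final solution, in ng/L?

Overall dilution factor = 12.00 × 1000 × 2 × 2 = 4.80 × 10⁴.
623 μg/L / 4.80 × 10⁴ = 0.0130 μg/L = 13.0 ng/L.

13.0 ng/L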